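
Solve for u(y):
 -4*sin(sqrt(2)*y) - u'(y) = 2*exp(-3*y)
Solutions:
 u(y) = C1 + 2*sqrt(2)*cos(sqrt(2)*y) + 2*exp(-3*y)/3


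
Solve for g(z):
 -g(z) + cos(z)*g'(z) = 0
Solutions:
 g(z) = C1*sqrt(sin(z) + 1)/sqrt(sin(z) - 1)


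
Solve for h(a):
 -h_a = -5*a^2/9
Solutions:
 h(a) = C1 + 5*a^3/27


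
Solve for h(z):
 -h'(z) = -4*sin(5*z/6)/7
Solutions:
 h(z) = C1 - 24*cos(5*z/6)/35


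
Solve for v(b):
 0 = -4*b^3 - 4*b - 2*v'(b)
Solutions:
 v(b) = C1 - b^4/2 - b^2


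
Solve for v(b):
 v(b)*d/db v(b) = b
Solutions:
 v(b) = -sqrt(C1 + b^2)
 v(b) = sqrt(C1 + b^2)


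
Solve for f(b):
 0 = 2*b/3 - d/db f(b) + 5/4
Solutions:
 f(b) = C1 + b^2/3 + 5*b/4


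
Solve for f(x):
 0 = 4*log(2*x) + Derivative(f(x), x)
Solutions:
 f(x) = C1 - 4*x*log(x) - x*log(16) + 4*x


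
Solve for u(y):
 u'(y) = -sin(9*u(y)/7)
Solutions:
 y + 7*log(cos(9*u(y)/7) - 1)/18 - 7*log(cos(9*u(y)/7) + 1)/18 = C1


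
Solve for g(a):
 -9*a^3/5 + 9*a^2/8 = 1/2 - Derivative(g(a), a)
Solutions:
 g(a) = C1 + 9*a^4/20 - 3*a^3/8 + a/2


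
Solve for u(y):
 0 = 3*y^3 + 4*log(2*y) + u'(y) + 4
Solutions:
 u(y) = C1 - 3*y^4/4 - 4*y*log(y) - y*log(16)


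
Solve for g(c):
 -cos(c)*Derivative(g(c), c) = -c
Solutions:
 g(c) = C1 + Integral(c/cos(c), c)


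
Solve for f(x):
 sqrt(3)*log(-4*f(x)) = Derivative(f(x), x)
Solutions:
 -sqrt(3)*Integral(1/(log(-_y) + 2*log(2)), (_y, f(x)))/3 = C1 - x


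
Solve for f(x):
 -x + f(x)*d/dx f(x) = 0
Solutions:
 f(x) = -sqrt(C1 + x^2)
 f(x) = sqrt(C1 + x^2)


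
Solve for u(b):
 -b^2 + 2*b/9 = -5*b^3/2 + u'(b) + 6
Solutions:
 u(b) = C1 + 5*b^4/8 - b^3/3 + b^2/9 - 6*b


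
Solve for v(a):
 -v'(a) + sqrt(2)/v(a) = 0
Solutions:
 v(a) = -sqrt(C1 + 2*sqrt(2)*a)
 v(a) = sqrt(C1 + 2*sqrt(2)*a)


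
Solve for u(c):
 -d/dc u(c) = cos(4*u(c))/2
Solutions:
 u(c) = -asin((C1 + exp(4*c))/(C1 - exp(4*c)))/4 + pi/4
 u(c) = asin((C1 + exp(4*c))/(C1 - exp(4*c)))/4


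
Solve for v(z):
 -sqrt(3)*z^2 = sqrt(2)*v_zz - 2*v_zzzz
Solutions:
 v(z) = C1 + C2*z + C3*exp(-2^(3/4)*z/2) + C4*exp(2^(3/4)*z/2) - sqrt(6)*z^4/24 - sqrt(3)*z^2


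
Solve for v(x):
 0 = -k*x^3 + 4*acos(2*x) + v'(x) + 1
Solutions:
 v(x) = C1 + k*x^4/4 - 4*x*acos(2*x) - x + 2*sqrt(1 - 4*x^2)


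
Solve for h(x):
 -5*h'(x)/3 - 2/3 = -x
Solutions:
 h(x) = C1 + 3*x^2/10 - 2*x/5


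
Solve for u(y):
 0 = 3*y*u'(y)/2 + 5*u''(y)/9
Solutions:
 u(y) = C1 + C2*erf(3*sqrt(15)*y/10)


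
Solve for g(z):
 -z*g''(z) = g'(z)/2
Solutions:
 g(z) = C1 + C2*sqrt(z)


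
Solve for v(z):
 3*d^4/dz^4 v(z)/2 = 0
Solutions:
 v(z) = C1 + C2*z + C3*z^2 + C4*z^3


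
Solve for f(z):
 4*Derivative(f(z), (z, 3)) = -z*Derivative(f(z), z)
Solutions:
 f(z) = C1 + Integral(C2*airyai(-2^(1/3)*z/2) + C3*airybi(-2^(1/3)*z/2), z)


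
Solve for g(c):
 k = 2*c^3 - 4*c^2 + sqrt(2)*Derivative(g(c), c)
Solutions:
 g(c) = C1 - sqrt(2)*c^4/4 + 2*sqrt(2)*c^3/3 + sqrt(2)*c*k/2


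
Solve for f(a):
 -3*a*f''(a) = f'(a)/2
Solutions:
 f(a) = C1 + C2*a^(5/6)


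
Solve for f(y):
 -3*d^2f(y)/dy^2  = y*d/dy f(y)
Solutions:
 f(y) = C1 + C2*erf(sqrt(6)*y/6)


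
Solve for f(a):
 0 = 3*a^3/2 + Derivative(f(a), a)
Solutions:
 f(a) = C1 - 3*a^4/8


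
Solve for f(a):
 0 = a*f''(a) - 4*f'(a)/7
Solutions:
 f(a) = C1 + C2*a^(11/7)


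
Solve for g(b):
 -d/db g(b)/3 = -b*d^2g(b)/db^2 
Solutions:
 g(b) = C1 + C2*b^(4/3)


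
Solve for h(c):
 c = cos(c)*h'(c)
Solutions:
 h(c) = C1 + Integral(c/cos(c), c)


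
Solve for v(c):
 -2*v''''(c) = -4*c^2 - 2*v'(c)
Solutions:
 v(c) = C1 + C4*exp(c) - 2*c^3/3 + (C2*sin(sqrt(3)*c/2) + C3*cos(sqrt(3)*c/2))*exp(-c/2)


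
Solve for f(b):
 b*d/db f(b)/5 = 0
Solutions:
 f(b) = C1


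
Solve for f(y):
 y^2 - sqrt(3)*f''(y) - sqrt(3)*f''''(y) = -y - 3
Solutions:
 f(y) = C1 + C2*y + C3*sin(y) + C4*cos(y) + sqrt(3)*y^4/36 + sqrt(3)*y^3/18 + sqrt(3)*y^2/6


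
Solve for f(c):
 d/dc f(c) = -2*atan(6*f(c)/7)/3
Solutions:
 Integral(1/atan(6*_y/7), (_y, f(c))) = C1 - 2*c/3


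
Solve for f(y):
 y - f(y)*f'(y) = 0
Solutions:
 f(y) = -sqrt(C1 + y^2)
 f(y) = sqrt(C1 + y^2)


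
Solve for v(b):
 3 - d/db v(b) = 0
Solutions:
 v(b) = C1 + 3*b


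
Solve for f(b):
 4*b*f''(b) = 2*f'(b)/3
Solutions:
 f(b) = C1 + C2*b^(7/6)


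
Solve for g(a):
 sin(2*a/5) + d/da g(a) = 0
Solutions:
 g(a) = C1 + 5*cos(2*a/5)/2


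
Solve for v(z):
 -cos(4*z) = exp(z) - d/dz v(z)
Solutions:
 v(z) = C1 + exp(z) + sin(4*z)/4


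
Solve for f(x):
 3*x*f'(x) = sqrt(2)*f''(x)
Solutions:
 f(x) = C1 + C2*erfi(2^(1/4)*sqrt(3)*x/2)


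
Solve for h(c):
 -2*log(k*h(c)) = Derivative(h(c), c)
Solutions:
 li(k*h(c))/k = C1 - 2*c


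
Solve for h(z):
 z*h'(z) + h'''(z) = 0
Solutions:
 h(z) = C1 + Integral(C2*airyai(-z) + C3*airybi(-z), z)


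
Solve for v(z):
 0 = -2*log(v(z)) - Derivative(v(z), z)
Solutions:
 li(v(z)) = C1 - 2*z


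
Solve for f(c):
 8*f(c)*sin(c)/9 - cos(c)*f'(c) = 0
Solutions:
 f(c) = C1/cos(c)^(8/9)


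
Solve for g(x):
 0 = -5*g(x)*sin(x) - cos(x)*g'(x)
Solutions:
 g(x) = C1*cos(x)^5


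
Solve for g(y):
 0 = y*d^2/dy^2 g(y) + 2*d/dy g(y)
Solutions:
 g(y) = C1 + C2/y


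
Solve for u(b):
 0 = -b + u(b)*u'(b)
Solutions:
 u(b) = -sqrt(C1 + b^2)
 u(b) = sqrt(C1 + b^2)


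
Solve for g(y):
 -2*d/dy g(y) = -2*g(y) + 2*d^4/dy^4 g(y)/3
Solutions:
 g(y) = (C1/sqrt(exp(y*sqrt(-2^(2/3)*(9 + sqrt(337))^(1/3)/2 + 4*2^(1/3)/(9 + sqrt(337))^(1/3) + 3*2^(5/6)/sqrt(-4/(9 + sqrt(337))^(1/3) + 2^(1/3)*(9 + sqrt(337))^(1/3)/2)))) + C2*sqrt(exp(y*sqrt(-2^(2/3)*(9 + sqrt(337))^(1/3)/2 + 4*2^(1/3)/(9 + sqrt(337))^(1/3) + 3*2^(5/6)/sqrt(-4/(9 + sqrt(337))^(1/3) + 2^(1/3)*(9 + sqrt(337))^(1/3)/2)))))*exp(-2^(1/6)*y*sqrt(-4/(9 + sqrt(337))^(1/3) + 2^(1/3)*(9 + sqrt(337))^(1/3)/2)/2) + (C3*sin(y*sqrt(-4*2^(1/3)/(9 + sqrt(337))^(1/3) + 2^(2/3)*(9 + sqrt(337))^(1/3)/2 + 3*2^(5/6)/sqrt(-4/(9 + sqrt(337))^(1/3) + 2^(1/3)*(9 + sqrt(337))^(1/3)/2))/2) + C4*cos(y*sqrt(-4*2^(1/3)/(9 + sqrt(337))^(1/3) + 2^(2/3)*(9 + sqrt(337))^(1/3)/2 + 3*2^(5/6)/sqrt(-4/(9 + sqrt(337))^(1/3) + 2^(1/3)*(9 + sqrt(337))^(1/3)/2))/2))*exp(2^(1/6)*y*sqrt(-4/(9 + sqrt(337))^(1/3) + 2^(1/3)*(9 + sqrt(337))^(1/3)/2)/2)


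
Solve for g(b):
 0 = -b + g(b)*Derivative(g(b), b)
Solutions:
 g(b) = -sqrt(C1 + b^2)
 g(b) = sqrt(C1 + b^2)


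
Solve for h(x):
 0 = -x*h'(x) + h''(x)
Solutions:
 h(x) = C1 + C2*erfi(sqrt(2)*x/2)


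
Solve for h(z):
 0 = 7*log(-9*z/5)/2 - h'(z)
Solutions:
 h(z) = C1 + 7*z*log(-z)/2 + z*(-7*log(5)/2 - 7/2 + 7*log(3))


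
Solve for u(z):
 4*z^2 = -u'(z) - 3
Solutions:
 u(z) = C1 - 4*z^3/3 - 3*z


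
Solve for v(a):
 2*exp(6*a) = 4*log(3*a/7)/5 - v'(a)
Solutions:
 v(a) = C1 + 4*a*log(a)/5 + 4*a*(-log(7) - 1 + log(3))/5 - exp(6*a)/3


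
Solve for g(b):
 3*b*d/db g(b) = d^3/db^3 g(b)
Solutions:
 g(b) = C1 + Integral(C2*airyai(3^(1/3)*b) + C3*airybi(3^(1/3)*b), b)


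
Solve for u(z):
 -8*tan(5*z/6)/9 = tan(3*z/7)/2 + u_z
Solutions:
 u(z) = C1 + 7*log(cos(3*z/7))/6 + 16*log(cos(5*z/6))/15


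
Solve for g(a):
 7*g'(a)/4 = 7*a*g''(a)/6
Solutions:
 g(a) = C1 + C2*a^(5/2)


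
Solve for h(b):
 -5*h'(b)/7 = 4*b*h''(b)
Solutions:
 h(b) = C1 + C2*b^(23/28)


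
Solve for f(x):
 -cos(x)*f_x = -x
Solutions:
 f(x) = C1 + Integral(x/cos(x), x)


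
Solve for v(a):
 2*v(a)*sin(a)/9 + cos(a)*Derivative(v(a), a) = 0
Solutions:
 v(a) = C1*cos(a)^(2/9)


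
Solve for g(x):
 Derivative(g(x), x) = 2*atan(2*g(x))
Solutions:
 Integral(1/atan(2*_y), (_y, g(x))) = C1 + 2*x


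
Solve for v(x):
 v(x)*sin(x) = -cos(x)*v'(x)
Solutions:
 v(x) = C1*cos(x)


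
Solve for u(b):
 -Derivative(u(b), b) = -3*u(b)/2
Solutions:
 u(b) = C1*exp(3*b/2)


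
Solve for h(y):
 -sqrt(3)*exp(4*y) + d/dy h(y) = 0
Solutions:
 h(y) = C1 + sqrt(3)*exp(4*y)/4


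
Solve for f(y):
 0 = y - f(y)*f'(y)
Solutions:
 f(y) = -sqrt(C1 + y^2)
 f(y) = sqrt(C1 + y^2)


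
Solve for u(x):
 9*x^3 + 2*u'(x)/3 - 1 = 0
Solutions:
 u(x) = C1 - 27*x^4/8 + 3*x/2


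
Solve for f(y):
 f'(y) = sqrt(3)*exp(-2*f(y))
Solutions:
 f(y) = log(-sqrt(C1 + 2*sqrt(3)*y))
 f(y) = log(C1 + 2*sqrt(3)*y)/2


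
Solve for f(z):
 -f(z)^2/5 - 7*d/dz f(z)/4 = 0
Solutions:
 f(z) = 35/(C1 + 4*z)


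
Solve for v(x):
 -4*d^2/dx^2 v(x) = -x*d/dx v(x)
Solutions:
 v(x) = C1 + C2*erfi(sqrt(2)*x/4)


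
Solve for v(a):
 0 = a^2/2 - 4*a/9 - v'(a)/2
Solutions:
 v(a) = C1 + a^3/3 - 4*a^2/9


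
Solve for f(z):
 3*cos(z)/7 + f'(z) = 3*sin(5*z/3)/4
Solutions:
 f(z) = C1 - 3*sin(z)/7 - 9*cos(5*z/3)/20


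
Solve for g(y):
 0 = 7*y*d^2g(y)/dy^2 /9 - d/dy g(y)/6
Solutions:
 g(y) = C1 + C2*y^(17/14)


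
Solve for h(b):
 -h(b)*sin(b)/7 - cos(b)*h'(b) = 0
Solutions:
 h(b) = C1*cos(b)^(1/7)


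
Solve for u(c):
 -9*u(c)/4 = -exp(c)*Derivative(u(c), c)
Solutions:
 u(c) = C1*exp(-9*exp(-c)/4)


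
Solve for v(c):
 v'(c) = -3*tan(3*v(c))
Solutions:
 v(c) = -asin(C1*exp(-9*c))/3 + pi/3
 v(c) = asin(C1*exp(-9*c))/3


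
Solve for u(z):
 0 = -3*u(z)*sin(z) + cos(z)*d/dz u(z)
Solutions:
 u(z) = C1/cos(z)^3


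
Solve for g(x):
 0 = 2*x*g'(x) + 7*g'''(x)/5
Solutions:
 g(x) = C1 + Integral(C2*airyai(-10^(1/3)*7^(2/3)*x/7) + C3*airybi(-10^(1/3)*7^(2/3)*x/7), x)


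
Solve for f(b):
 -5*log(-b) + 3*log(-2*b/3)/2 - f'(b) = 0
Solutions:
 f(b) = C1 - 7*b*log(-b)/2 + b*(-3*log(3) + 3*log(2) + 7)/2


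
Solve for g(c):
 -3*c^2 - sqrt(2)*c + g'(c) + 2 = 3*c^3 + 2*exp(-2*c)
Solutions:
 g(c) = C1 + 3*c^4/4 + c^3 + sqrt(2)*c^2/2 - 2*c - exp(-2*c)


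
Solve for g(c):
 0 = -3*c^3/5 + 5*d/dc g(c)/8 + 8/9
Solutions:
 g(c) = C1 + 6*c^4/25 - 64*c/45


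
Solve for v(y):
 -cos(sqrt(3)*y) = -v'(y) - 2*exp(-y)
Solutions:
 v(y) = C1 + sqrt(3)*sin(sqrt(3)*y)/3 + 2*exp(-y)


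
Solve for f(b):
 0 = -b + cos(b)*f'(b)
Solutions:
 f(b) = C1 + Integral(b/cos(b), b)


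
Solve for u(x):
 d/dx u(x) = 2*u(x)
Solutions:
 u(x) = C1*exp(2*x)


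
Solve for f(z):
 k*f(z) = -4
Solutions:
 f(z) = -4/k


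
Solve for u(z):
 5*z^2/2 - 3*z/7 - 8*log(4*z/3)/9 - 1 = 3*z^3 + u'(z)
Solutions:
 u(z) = C1 - 3*z^4/4 + 5*z^3/6 - 3*z^2/14 - 8*z*log(z)/9 - 16*z*log(2)/9 - z/9 + 8*z*log(3)/9


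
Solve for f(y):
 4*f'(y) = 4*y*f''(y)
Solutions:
 f(y) = C1 + C2*y^2


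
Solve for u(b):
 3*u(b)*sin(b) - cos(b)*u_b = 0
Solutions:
 u(b) = C1/cos(b)^3


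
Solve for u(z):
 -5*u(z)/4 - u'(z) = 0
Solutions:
 u(z) = C1*exp(-5*z/4)


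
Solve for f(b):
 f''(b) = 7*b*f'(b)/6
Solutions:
 f(b) = C1 + C2*erfi(sqrt(21)*b/6)


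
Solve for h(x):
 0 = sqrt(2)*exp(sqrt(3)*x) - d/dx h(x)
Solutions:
 h(x) = C1 + sqrt(6)*exp(sqrt(3)*x)/3


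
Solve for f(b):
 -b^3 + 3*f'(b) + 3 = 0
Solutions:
 f(b) = C1 + b^4/12 - b


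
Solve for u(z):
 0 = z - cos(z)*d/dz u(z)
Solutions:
 u(z) = C1 + Integral(z/cos(z), z)


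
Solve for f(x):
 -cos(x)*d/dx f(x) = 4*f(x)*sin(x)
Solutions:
 f(x) = C1*cos(x)^4


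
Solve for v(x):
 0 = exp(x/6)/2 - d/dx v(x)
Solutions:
 v(x) = C1 + 3*exp(x/6)


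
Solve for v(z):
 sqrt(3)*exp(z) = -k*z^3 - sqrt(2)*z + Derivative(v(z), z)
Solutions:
 v(z) = C1 + k*z^4/4 + sqrt(2)*z^2/2 + sqrt(3)*exp(z)


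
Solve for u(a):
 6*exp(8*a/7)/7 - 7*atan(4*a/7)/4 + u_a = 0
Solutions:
 u(a) = C1 + 7*a*atan(4*a/7)/4 - 3*exp(8*a/7)/4 - 49*log(16*a^2 + 49)/32


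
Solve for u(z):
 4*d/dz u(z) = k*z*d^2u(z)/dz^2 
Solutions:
 u(z) = C1 + z^(((re(k) + 4)*re(k) + im(k)^2)/(re(k)^2 + im(k)^2))*(C2*sin(4*log(z)*Abs(im(k))/(re(k)^2 + im(k)^2)) + C3*cos(4*log(z)*im(k)/(re(k)^2 + im(k)^2)))


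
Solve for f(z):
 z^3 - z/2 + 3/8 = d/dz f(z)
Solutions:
 f(z) = C1 + z^4/4 - z^2/4 + 3*z/8


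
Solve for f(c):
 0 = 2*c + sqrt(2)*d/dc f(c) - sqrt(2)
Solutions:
 f(c) = C1 - sqrt(2)*c^2/2 + c


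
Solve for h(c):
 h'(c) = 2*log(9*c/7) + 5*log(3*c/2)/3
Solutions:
 h(c) = C1 + 11*c*log(c)/3 - 2*c*log(14) - 11*c/3 + c*log(2)/3 + 17*c*log(3)/3


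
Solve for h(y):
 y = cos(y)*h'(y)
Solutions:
 h(y) = C1 + Integral(y/cos(y), y)


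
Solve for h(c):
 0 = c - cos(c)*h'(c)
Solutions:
 h(c) = C1 + Integral(c/cos(c), c)


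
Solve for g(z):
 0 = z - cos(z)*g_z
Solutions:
 g(z) = C1 + Integral(z/cos(z), z)


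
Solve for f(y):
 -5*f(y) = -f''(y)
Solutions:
 f(y) = C1*exp(-sqrt(5)*y) + C2*exp(sqrt(5)*y)


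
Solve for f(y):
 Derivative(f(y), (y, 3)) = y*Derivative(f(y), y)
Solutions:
 f(y) = C1 + Integral(C2*airyai(y) + C3*airybi(y), y)


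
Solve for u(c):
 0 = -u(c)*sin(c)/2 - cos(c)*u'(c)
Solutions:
 u(c) = C1*sqrt(cos(c))


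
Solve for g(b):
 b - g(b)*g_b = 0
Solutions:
 g(b) = -sqrt(C1 + b^2)
 g(b) = sqrt(C1 + b^2)


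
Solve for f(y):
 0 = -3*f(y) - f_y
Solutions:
 f(y) = C1*exp(-3*y)


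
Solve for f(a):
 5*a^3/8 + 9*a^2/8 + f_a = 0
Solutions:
 f(a) = C1 - 5*a^4/32 - 3*a^3/8


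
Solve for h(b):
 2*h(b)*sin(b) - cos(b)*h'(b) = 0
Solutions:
 h(b) = C1/cos(b)^2


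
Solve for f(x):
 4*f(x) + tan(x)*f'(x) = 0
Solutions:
 f(x) = C1/sin(x)^4


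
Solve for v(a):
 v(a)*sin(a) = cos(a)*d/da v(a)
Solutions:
 v(a) = C1/cos(a)


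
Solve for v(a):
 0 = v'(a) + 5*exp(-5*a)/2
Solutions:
 v(a) = C1 + exp(-5*a)/2


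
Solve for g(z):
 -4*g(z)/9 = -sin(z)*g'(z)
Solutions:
 g(z) = C1*(cos(z) - 1)^(2/9)/(cos(z) + 1)^(2/9)


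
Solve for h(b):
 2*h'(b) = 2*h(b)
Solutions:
 h(b) = C1*exp(b)


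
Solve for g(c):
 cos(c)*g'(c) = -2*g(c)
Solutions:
 g(c) = C1*(sin(c) - 1)/(sin(c) + 1)


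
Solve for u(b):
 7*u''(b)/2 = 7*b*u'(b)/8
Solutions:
 u(b) = C1 + C2*erfi(sqrt(2)*b/4)


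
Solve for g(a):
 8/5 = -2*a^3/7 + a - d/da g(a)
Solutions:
 g(a) = C1 - a^4/14 + a^2/2 - 8*a/5


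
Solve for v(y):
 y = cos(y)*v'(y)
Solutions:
 v(y) = C1 + Integral(y/cos(y), y)


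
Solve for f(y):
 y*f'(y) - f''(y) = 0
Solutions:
 f(y) = C1 + C2*erfi(sqrt(2)*y/2)


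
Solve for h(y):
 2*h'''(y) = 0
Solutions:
 h(y) = C1 + C2*y + C3*y^2


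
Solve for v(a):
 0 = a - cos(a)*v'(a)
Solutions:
 v(a) = C1 + Integral(a/cos(a), a)


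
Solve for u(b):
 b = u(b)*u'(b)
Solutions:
 u(b) = -sqrt(C1 + b^2)
 u(b) = sqrt(C1 + b^2)


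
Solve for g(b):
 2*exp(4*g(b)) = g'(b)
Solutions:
 g(b) = log(-(-1/(C1 + 8*b))^(1/4))
 g(b) = log(-1/(C1 + 8*b))/4
 g(b) = log(-I*(-1/(C1 + 8*b))^(1/4))
 g(b) = log(I*(-1/(C1 + 8*b))^(1/4))


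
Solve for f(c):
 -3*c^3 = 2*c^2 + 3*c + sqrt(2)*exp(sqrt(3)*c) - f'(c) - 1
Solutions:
 f(c) = C1 + 3*c^4/4 + 2*c^3/3 + 3*c^2/2 - c + sqrt(6)*exp(sqrt(3)*c)/3


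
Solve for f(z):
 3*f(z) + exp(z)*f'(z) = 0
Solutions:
 f(z) = C1*exp(3*exp(-z))


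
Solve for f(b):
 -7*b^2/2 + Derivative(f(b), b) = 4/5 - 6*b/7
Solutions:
 f(b) = C1 + 7*b^3/6 - 3*b^2/7 + 4*b/5


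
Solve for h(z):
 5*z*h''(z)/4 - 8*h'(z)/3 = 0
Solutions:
 h(z) = C1 + C2*z^(47/15)


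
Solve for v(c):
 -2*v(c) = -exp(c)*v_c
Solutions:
 v(c) = C1*exp(-2*exp(-c))


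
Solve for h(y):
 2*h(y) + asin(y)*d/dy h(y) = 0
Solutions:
 h(y) = C1*exp(-2*Integral(1/asin(y), y))


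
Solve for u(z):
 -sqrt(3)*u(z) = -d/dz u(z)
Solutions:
 u(z) = C1*exp(sqrt(3)*z)


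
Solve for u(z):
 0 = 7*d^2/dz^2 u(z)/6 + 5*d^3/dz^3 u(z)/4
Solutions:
 u(z) = C1 + C2*z + C3*exp(-14*z/15)


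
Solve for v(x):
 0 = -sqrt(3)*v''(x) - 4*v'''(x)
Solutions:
 v(x) = C1 + C2*x + C3*exp(-sqrt(3)*x/4)


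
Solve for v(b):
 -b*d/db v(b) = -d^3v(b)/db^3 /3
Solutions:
 v(b) = C1 + Integral(C2*airyai(3^(1/3)*b) + C3*airybi(3^(1/3)*b), b)


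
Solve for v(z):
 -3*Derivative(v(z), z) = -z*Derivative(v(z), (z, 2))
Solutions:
 v(z) = C1 + C2*z^4


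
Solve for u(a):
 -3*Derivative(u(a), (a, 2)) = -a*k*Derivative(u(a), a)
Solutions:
 u(a) = Piecewise((-sqrt(6)*sqrt(pi)*C1*erf(sqrt(6)*a*sqrt(-k)/6)/(2*sqrt(-k)) - C2, (k > 0) | (k < 0)), (-C1*a - C2, True))


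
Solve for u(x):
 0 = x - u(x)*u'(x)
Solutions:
 u(x) = -sqrt(C1 + x^2)
 u(x) = sqrt(C1 + x^2)


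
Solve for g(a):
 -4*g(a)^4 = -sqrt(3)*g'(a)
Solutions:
 g(a) = (-1/(C1 + 4*sqrt(3)*a))^(1/3)
 g(a) = (-1/(C1 + 4*sqrt(3)*a))^(1/3)*(-1 - sqrt(3)*I)/2
 g(a) = (-1/(C1 + 4*sqrt(3)*a))^(1/3)*(-1 + sqrt(3)*I)/2


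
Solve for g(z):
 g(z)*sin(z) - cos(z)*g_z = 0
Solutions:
 g(z) = C1/cos(z)


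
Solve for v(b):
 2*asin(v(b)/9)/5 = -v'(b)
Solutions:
 Integral(1/asin(_y/9), (_y, v(b))) = C1 - 2*b/5


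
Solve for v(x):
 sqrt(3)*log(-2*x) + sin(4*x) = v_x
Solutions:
 v(x) = C1 + sqrt(3)*x*(log(-x) - 1) + sqrt(3)*x*log(2) - cos(4*x)/4


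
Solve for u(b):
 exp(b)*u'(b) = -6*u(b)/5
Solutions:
 u(b) = C1*exp(6*exp(-b)/5)


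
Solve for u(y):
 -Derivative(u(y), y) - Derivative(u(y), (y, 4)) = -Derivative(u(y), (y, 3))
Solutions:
 u(y) = C1 + C2*exp(y*(2*2^(1/3)/(3*sqrt(69) + 25)^(1/3) + 4 + 2^(2/3)*(3*sqrt(69) + 25)^(1/3))/12)*sin(2^(1/3)*sqrt(3)*y*(-2^(1/3)*(3*sqrt(69) + 25)^(1/3) + 2/(3*sqrt(69) + 25)^(1/3))/12) + C3*exp(y*(2*2^(1/3)/(3*sqrt(69) + 25)^(1/3) + 4 + 2^(2/3)*(3*sqrt(69) + 25)^(1/3))/12)*cos(2^(1/3)*sqrt(3)*y*(-2^(1/3)*(3*sqrt(69) + 25)^(1/3) + 2/(3*sqrt(69) + 25)^(1/3))/12) + C4*exp(y*(-2^(2/3)*(3*sqrt(69) + 25)^(1/3) - 2*2^(1/3)/(3*sqrt(69) + 25)^(1/3) + 2)/6)


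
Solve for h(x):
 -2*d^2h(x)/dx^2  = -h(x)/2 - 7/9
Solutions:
 h(x) = C1*exp(-x/2) + C2*exp(x/2) - 14/9


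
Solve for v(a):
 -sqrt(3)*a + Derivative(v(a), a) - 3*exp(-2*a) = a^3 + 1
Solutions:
 v(a) = C1 + a^4/4 + sqrt(3)*a^2/2 + a - 3*exp(-2*a)/2


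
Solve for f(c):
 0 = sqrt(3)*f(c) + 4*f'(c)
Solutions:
 f(c) = C1*exp(-sqrt(3)*c/4)


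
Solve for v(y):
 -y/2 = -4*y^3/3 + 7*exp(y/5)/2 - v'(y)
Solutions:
 v(y) = C1 - y^4/3 + y^2/4 + 35*exp(y/5)/2


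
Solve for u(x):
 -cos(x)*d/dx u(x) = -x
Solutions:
 u(x) = C1 + Integral(x/cos(x), x)


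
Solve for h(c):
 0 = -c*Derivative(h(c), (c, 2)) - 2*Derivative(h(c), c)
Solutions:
 h(c) = C1 + C2/c


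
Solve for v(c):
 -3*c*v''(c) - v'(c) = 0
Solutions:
 v(c) = C1 + C2*c^(2/3)


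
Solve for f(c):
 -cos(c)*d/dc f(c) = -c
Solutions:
 f(c) = C1 + Integral(c/cos(c), c)


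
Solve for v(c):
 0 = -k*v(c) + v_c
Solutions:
 v(c) = C1*exp(c*k)


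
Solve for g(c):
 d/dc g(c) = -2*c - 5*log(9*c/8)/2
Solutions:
 g(c) = C1 - c^2 - 5*c*log(c)/2 - 5*c*log(3) + 5*c/2 + 15*c*log(2)/2


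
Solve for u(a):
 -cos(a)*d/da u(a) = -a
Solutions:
 u(a) = C1 + Integral(a/cos(a), a)


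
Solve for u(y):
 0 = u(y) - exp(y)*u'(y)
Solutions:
 u(y) = C1*exp(-exp(-y))


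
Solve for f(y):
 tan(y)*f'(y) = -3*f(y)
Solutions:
 f(y) = C1/sin(y)^3


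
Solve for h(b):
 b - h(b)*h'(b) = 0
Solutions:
 h(b) = -sqrt(C1 + b^2)
 h(b) = sqrt(C1 + b^2)


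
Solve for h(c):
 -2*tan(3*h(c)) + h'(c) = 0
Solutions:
 h(c) = -asin(C1*exp(6*c))/3 + pi/3
 h(c) = asin(C1*exp(6*c))/3


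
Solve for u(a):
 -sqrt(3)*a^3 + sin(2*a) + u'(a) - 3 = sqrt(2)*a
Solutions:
 u(a) = C1 + sqrt(3)*a^4/4 + sqrt(2)*a^2/2 + 3*a + cos(2*a)/2


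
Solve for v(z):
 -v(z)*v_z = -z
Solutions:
 v(z) = -sqrt(C1 + z^2)
 v(z) = sqrt(C1 + z^2)


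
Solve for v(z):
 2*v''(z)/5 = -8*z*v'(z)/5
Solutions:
 v(z) = C1 + C2*erf(sqrt(2)*z)


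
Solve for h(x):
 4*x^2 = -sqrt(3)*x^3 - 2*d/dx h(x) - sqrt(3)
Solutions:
 h(x) = C1 - sqrt(3)*x^4/8 - 2*x^3/3 - sqrt(3)*x/2


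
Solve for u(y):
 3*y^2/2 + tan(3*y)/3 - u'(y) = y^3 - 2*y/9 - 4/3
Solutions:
 u(y) = C1 - y^4/4 + y^3/2 + y^2/9 + 4*y/3 - log(cos(3*y))/9


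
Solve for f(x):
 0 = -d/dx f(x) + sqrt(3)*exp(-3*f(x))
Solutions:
 f(x) = log(C1 + 3*sqrt(3)*x)/3
 f(x) = log((-3^(1/3) - 3^(5/6)*I)*(C1 + sqrt(3)*x)^(1/3)/2)
 f(x) = log((-3^(1/3) + 3^(5/6)*I)*(C1 + sqrt(3)*x)^(1/3)/2)


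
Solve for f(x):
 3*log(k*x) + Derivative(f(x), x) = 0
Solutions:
 f(x) = C1 - 3*x*log(k*x) + 3*x


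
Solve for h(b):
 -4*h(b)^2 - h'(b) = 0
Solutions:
 h(b) = 1/(C1 + 4*b)


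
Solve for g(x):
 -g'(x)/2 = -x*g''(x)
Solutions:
 g(x) = C1 + C2*x^(3/2)


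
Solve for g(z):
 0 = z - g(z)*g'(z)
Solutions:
 g(z) = -sqrt(C1 + z^2)
 g(z) = sqrt(C1 + z^2)


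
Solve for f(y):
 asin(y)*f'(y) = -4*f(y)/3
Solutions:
 f(y) = C1*exp(-4*Integral(1/asin(y), y)/3)


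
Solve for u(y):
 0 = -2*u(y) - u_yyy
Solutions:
 u(y) = C3*exp(-2^(1/3)*y) + (C1*sin(2^(1/3)*sqrt(3)*y/2) + C2*cos(2^(1/3)*sqrt(3)*y/2))*exp(2^(1/3)*y/2)


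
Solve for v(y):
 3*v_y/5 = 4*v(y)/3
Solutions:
 v(y) = C1*exp(20*y/9)


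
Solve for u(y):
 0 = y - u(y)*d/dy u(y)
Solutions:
 u(y) = -sqrt(C1 + y^2)
 u(y) = sqrt(C1 + y^2)


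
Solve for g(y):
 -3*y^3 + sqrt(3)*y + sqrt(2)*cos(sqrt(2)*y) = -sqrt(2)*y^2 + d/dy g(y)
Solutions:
 g(y) = C1 - 3*y^4/4 + sqrt(2)*y^3/3 + sqrt(3)*y^2/2 + sin(sqrt(2)*y)


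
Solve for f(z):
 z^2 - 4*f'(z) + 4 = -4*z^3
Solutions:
 f(z) = C1 + z^4/4 + z^3/12 + z


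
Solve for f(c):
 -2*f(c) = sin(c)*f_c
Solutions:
 f(c) = C1*(cos(c) + 1)/(cos(c) - 1)


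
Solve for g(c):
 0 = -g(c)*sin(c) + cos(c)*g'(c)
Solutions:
 g(c) = C1/cos(c)


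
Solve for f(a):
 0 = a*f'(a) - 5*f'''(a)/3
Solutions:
 f(a) = C1 + Integral(C2*airyai(3^(1/3)*5^(2/3)*a/5) + C3*airybi(3^(1/3)*5^(2/3)*a/5), a)


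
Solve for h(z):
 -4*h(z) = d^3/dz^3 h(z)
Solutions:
 h(z) = C3*exp(-2^(2/3)*z) + (C1*sin(2^(2/3)*sqrt(3)*z/2) + C2*cos(2^(2/3)*sqrt(3)*z/2))*exp(2^(2/3)*z/2)


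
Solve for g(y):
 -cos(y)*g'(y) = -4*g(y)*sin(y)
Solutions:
 g(y) = C1/cos(y)^4


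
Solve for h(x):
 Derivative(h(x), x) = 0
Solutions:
 h(x) = C1


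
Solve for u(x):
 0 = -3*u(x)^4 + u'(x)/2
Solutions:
 u(x) = (-1/(C1 + 18*x))^(1/3)
 u(x) = (-1/(C1 + 6*x))^(1/3)*(-3^(2/3) - 3*3^(1/6)*I)/6
 u(x) = (-1/(C1 + 6*x))^(1/3)*(-3^(2/3) + 3*3^(1/6)*I)/6


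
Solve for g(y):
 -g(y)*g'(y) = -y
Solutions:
 g(y) = -sqrt(C1 + y^2)
 g(y) = sqrt(C1 + y^2)


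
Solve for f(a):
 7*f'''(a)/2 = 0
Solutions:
 f(a) = C1 + C2*a + C3*a^2


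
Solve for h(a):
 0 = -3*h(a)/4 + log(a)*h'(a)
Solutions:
 h(a) = C1*exp(3*li(a)/4)


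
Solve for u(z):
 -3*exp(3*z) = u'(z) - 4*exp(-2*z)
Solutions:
 u(z) = C1 - exp(3*z) - 2*exp(-2*z)


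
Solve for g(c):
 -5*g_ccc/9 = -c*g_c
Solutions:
 g(c) = C1 + Integral(C2*airyai(15^(2/3)*c/5) + C3*airybi(15^(2/3)*c/5), c)


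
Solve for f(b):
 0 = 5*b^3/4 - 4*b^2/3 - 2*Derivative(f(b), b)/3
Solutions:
 f(b) = C1 + 15*b^4/32 - 2*b^3/3


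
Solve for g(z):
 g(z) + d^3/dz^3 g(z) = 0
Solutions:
 g(z) = C3*exp(-z) + (C1*sin(sqrt(3)*z/2) + C2*cos(sqrt(3)*z/2))*exp(z/2)


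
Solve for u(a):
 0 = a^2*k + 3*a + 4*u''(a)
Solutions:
 u(a) = C1 + C2*a - a^4*k/48 - a^3/8


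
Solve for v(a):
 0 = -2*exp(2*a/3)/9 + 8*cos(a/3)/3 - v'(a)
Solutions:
 v(a) = C1 - exp(2*a/3)/3 + 8*sin(a/3)


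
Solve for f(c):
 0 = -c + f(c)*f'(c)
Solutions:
 f(c) = -sqrt(C1 + c^2)
 f(c) = sqrt(C1 + c^2)


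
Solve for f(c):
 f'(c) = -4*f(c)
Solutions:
 f(c) = C1*exp(-4*c)


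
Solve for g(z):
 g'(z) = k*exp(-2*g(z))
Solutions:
 g(z) = log(-sqrt(C1 + 2*k*z))
 g(z) = log(C1 + 2*k*z)/2


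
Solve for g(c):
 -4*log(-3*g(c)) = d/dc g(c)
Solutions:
 Integral(1/(log(-_y) + log(3)), (_y, g(c)))/4 = C1 - c


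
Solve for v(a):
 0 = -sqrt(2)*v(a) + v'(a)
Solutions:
 v(a) = C1*exp(sqrt(2)*a)


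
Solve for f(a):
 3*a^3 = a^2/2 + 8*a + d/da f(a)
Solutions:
 f(a) = C1 + 3*a^4/4 - a^3/6 - 4*a^2


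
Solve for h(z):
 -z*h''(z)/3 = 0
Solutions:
 h(z) = C1 + C2*z


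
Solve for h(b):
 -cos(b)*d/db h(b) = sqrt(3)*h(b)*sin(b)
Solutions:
 h(b) = C1*cos(b)^(sqrt(3))


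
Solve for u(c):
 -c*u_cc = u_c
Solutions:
 u(c) = C1 + C2*log(c)


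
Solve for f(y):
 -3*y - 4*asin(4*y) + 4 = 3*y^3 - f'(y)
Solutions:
 f(y) = C1 + 3*y^4/4 + 3*y^2/2 + 4*y*asin(4*y) - 4*y + sqrt(1 - 16*y^2)


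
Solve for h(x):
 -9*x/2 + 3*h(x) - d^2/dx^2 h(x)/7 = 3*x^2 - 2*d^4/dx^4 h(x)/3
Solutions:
 h(x) = x^2 + 3*x/2 + (C1*sin(2^(3/4)*sqrt(3)*x*sin(atan(sqrt(391))/2)/2) + C2*cos(2^(3/4)*sqrt(3)*x*sin(atan(sqrt(391))/2)/2))*exp(-2^(3/4)*sqrt(3)*x*cos(atan(sqrt(391))/2)/2) + (C3*sin(2^(3/4)*sqrt(3)*x*sin(atan(sqrt(391))/2)/2) + C4*cos(2^(3/4)*sqrt(3)*x*sin(atan(sqrt(391))/2)/2))*exp(2^(3/4)*sqrt(3)*x*cos(atan(sqrt(391))/2)/2) + 2/21


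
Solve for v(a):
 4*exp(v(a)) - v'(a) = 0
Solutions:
 v(a) = log(-1/(C1 + 4*a))


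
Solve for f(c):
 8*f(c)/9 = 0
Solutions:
 f(c) = 0


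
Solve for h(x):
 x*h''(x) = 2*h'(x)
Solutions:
 h(x) = C1 + C2*x^3


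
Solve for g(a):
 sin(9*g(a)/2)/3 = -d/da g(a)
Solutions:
 g(a) = -2*acos((-C1 - exp(3*a))/(C1 - exp(3*a)))/9 + 4*pi/9
 g(a) = 2*acos((-C1 - exp(3*a))/(C1 - exp(3*a)))/9


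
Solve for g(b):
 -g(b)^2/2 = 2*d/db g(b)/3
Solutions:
 g(b) = 4/(C1 + 3*b)


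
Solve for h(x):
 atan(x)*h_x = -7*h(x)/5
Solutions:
 h(x) = C1*exp(-7*Integral(1/atan(x), x)/5)


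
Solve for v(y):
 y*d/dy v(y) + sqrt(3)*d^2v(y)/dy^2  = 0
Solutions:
 v(y) = C1 + C2*erf(sqrt(2)*3^(3/4)*y/6)


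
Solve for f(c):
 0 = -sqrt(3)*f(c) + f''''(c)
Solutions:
 f(c) = C1*exp(-3^(1/8)*c) + C2*exp(3^(1/8)*c) + C3*sin(3^(1/8)*c) + C4*cos(3^(1/8)*c)


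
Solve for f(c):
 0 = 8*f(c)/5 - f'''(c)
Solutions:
 f(c) = C3*exp(2*5^(2/3)*c/5) + (C1*sin(sqrt(3)*5^(2/3)*c/5) + C2*cos(sqrt(3)*5^(2/3)*c/5))*exp(-5^(2/3)*c/5)


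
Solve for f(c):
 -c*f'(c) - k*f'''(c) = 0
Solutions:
 f(c) = C1 + Integral(C2*airyai(c*(-1/k)^(1/3)) + C3*airybi(c*(-1/k)^(1/3)), c)


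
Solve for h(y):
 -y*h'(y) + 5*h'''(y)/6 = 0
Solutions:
 h(y) = C1 + Integral(C2*airyai(5^(2/3)*6^(1/3)*y/5) + C3*airybi(5^(2/3)*6^(1/3)*y/5), y)


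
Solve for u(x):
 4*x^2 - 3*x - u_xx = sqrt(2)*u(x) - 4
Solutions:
 u(x) = C1*sin(2^(1/4)*x) + C2*cos(2^(1/4)*x) + 2*sqrt(2)*x^2 - 3*sqrt(2)*x/2 - 4 + 2*sqrt(2)


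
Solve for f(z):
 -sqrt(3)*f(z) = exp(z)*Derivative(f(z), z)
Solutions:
 f(z) = C1*exp(sqrt(3)*exp(-z))


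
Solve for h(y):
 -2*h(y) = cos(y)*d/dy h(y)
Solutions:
 h(y) = C1*(sin(y) - 1)/(sin(y) + 1)


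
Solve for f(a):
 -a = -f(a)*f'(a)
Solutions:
 f(a) = -sqrt(C1 + a^2)
 f(a) = sqrt(C1 + a^2)


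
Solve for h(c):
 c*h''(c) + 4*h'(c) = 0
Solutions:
 h(c) = C1 + C2/c^3


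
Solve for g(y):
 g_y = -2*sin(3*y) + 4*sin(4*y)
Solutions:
 g(y) = C1 + 2*cos(3*y)/3 - cos(4*y)


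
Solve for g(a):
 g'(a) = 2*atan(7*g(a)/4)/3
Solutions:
 Integral(1/atan(7*_y/4), (_y, g(a))) = C1 + 2*a/3


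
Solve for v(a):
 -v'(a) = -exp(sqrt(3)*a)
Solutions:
 v(a) = C1 + sqrt(3)*exp(sqrt(3)*a)/3


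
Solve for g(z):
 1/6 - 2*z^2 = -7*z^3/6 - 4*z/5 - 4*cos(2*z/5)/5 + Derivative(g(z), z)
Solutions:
 g(z) = C1 + 7*z^4/24 - 2*z^3/3 + 2*z^2/5 + z/6 + 2*sin(2*z/5)


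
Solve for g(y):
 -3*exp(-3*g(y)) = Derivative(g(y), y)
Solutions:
 g(y) = log(C1 - 9*y)/3
 g(y) = log((-3^(1/3) - 3^(5/6)*I)*(C1 - 3*y)^(1/3)/2)
 g(y) = log((-3^(1/3) + 3^(5/6)*I)*(C1 - 3*y)^(1/3)/2)


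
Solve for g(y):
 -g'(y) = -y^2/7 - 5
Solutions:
 g(y) = C1 + y^3/21 + 5*y


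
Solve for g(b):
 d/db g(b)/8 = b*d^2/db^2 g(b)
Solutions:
 g(b) = C1 + C2*b^(9/8)


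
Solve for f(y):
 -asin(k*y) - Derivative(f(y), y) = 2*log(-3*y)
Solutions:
 f(y) = C1 - 2*y*log(-y) - 2*y*log(3) + 2*y - Piecewise((y*asin(k*y) + sqrt(-k^2*y^2 + 1)/k, Ne(k, 0)), (0, True))


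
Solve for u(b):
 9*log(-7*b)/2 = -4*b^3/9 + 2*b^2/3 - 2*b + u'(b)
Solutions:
 u(b) = C1 + b^4/9 - 2*b^3/9 + b^2 + 9*b*log(-b)/2 + 9*b*(-1 + log(7))/2


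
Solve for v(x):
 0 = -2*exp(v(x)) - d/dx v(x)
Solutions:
 v(x) = log(1/(C1 + 2*x))


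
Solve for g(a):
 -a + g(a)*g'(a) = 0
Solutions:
 g(a) = -sqrt(C1 + a^2)
 g(a) = sqrt(C1 + a^2)


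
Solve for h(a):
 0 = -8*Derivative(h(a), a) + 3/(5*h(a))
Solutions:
 h(a) = -sqrt(C1 + 15*a)/10
 h(a) = sqrt(C1 + 15*a)/10


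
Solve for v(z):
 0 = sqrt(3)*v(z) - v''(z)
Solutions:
 v(z) = C1*exp(-3^(1/4)*z) + C2*exp(3^(1/4)*z)


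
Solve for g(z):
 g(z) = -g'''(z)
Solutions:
 g(z) = C3*exp(-z) + (C1*sin(sqrt(3)*z/2) + C2*cos(sqrt(3)*z/2))*exp(z/2)


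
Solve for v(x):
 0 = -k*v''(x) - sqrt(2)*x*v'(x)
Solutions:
 v(x) = C1 + C2*sqrt(k)*erf(2^(3/4)*x*sqrt(1/k)/2)


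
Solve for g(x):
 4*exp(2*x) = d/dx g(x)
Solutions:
 g(x) = C1 + 2*exp(2*x)


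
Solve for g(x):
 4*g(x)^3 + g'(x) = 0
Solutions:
 g(x) = -sqrt(2)*sqrt(-1/(C1 - 4*x))/2
 g(x) = sqrt(2)*sqrt(-1/(C1 - 4*x))/2


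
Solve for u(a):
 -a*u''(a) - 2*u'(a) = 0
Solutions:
 u(a) = C1 + C2/a


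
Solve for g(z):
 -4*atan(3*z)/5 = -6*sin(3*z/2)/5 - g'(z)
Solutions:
 g(z) = C1 + 4*z*atan(3*z)/5 - 2*log(9*z^2 + 1)/15 + 4*cos(3*z/2)/5


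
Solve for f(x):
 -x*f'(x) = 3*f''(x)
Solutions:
 f(x) = C1 + C2*erf(sqrt(6)*x/6)


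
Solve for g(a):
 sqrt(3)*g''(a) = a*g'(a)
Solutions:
 g(a) = C1 + C2*erfi(sqrt(2)*3^(3/4)*a/6)


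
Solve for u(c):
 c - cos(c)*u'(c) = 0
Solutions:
 u(c) = C1 + Integral(c/cos(c), c)


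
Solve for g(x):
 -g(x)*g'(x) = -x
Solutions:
 g(x) = -sqrt(C1 + x^2)
 g(x) = sqrt(C1 + x^2)


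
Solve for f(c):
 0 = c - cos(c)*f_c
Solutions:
 f(c) = C1 + Integral(c/cos(c), c)


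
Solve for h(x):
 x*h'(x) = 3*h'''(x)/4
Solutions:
 h(x) = C1 + Integral(C2*airyai(6^(2/3)*x/3) + C3*airybi(6^(2/3)*x/3), x)


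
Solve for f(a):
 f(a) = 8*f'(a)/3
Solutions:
 f(a) = C1*exp(3*a/8)


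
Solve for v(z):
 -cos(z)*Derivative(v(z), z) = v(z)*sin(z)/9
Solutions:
 v(z) = C1*cos(z)^(1/9)


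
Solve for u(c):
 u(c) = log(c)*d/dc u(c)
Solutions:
 u(c) = C1*exp(li(c))


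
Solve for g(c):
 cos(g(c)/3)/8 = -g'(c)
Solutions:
 c/8 - 3*log(sin(g(c)/3) - 1)/2 + 3*log(sin(g(c)/3) + 1)/2 = C1


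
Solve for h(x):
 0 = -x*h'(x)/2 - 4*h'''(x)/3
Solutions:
 h(x) = C1 + Integral(C2*airyai(-3^(1/3)*x/2) + C3*airybi(-3^(1/3)*x/2), x)


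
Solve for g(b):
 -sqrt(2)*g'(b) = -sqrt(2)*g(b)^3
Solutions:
 g(b) = -sqrt(2)*sqrt(-1/(C1 + b))/2
 g(b) = sqrt(2)*sqrt(-1/(C1 + b))/2


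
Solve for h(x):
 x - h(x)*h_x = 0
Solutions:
 h(x) = -sqrt(C1 + x^2)
 h(x) = sqrt(C1 + x^2)


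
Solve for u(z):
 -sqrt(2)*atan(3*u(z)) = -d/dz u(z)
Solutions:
 Integral(1/atan(3*_y), (_y, u(z))) = C1 + sqrt(2)*z


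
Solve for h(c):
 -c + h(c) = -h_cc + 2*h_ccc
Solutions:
 h(c) = C3*exp(c) + c + (C1*sin(sqrt(7)*c/4) + C2*cos(sqrt(7)*c/4))*exp(-c/4)


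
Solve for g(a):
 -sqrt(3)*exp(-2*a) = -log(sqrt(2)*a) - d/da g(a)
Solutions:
 g(a) = C1 - a*log(a) + a*(1 - log(2)/2) - sqrt(3)*exp(-2*a)/2


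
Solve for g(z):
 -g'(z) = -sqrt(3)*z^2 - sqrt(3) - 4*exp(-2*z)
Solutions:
 g(z) = C1 + sqrt(3)*z^3/3 + sqrt(3)*z - 2*exp(-2*z)


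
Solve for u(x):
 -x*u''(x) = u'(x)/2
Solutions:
 u(x) = C1 + C2*sqrt(x)


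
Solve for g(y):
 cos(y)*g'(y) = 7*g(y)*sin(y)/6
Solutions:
 g(y) = C1/cos(y)^(7/6)


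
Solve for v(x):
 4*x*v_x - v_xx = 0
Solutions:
 v(x) = C1 + C2*erfi(sqrt(2)*x)


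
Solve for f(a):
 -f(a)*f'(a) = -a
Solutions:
 f(a) = -sqrt(C1 + a^2)
 f(a) = sqrt(C1 + a^2)


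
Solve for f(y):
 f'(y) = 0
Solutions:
 f(y) = C1


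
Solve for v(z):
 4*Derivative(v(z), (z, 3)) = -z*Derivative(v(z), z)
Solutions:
 v(z) = C1 + Integral(C2*airyai(-2^(1/3)*z/2) + C3*airybi(-2^(1/3)*z/2), z)


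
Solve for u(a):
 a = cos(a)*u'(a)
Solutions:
 u(a) = C1 + Integral(a/cos(a), a)


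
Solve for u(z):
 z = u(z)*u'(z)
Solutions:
 u(z) = -sqrt(C1 + z^2)
 u(z) = sqrt(C1 + z^2)


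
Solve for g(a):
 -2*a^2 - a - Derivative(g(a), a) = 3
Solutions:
 g(a) = C1 - 2*a^3/3 - a^2/2 - 3*a


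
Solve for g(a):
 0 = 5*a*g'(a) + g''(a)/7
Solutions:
 g(a) = C1 + C2*erf(sqrt(70)*a/2)


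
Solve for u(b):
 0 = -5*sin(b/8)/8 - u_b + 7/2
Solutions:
 u(b) = C1 + 7*b/2 + 5*cos(b/8)


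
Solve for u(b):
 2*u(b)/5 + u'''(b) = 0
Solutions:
 u(b) = C3*exp(-2^(1/3)*5^(2/3)*b/5) + (C1*sin(2^(1/3)*sqrt(3)*5^(2/3)*b/10) + C2*cos(2^(1/3)*sqrt(3)*5^(2/3)*b/10))*exp(2^(1/3)*5^(2/3)*b/10)


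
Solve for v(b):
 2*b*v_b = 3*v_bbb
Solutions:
 v(b) = C1 + Integral(C2*airyai(2^(1/3)*3^(2/3)*b/3) + C3*airybi(2^(1/3)*3^(2/3)*b/3), b)


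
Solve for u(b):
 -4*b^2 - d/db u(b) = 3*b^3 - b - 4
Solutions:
 u(b) = C1 - 3*b^4/4 - 4*b^3/3 + b^2/2 + 4*b


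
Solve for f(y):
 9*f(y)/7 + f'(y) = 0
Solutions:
 f(y) = C1*exp(-9*y/7)


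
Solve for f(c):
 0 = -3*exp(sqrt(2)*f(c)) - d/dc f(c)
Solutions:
 f(c) = sqrt(2)*(2*log(1/(C1 + 3*c)) - log(2))/4


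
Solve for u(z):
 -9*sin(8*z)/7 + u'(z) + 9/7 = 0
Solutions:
 u(z) = C1 - 9*z/7 - 9*cos(8*z)/56


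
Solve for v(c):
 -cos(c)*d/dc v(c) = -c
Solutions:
 v(c) = C1 + Integral(c/cos(c), c)


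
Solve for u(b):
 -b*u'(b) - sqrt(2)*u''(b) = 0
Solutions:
 u(b) = C1 + C2*erf(2^(1/4)*b/2)


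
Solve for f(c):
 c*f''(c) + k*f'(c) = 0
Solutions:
 f(c) = C1 + c^(1 - re(k))*(C2*sin(log(c)*Abs(im(k))) + C3*cos(log(c)*im(k)))


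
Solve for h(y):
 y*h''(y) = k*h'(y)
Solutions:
 h(y) = C1 + y^(re(k) + 1)*(C2*sin(log(y)*Abs(im(k))) + C3*cos(log(y)*im(k)))


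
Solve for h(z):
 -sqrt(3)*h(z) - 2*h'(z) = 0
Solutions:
 h(z) = C1*exp(-sqrt(3)*z/2)


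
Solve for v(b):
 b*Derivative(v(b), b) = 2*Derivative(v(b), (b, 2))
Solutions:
 v(b) = C1 + C2*erfi(b/2)


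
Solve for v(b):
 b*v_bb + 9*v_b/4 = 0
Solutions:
 v(b) = C1 + C2/b^(5/4)


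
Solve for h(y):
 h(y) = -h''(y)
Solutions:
 h(y) = C1*sin(y) + C2*cos(y)


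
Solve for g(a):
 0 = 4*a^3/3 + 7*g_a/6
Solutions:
 g(a) = C1 - 2*a^4/7


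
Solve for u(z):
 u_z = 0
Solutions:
 u(z) = C1


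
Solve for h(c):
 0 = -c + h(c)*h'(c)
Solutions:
 h(c) = -sqrt(C1 + c^2)
 h(c) = sqrt(C1 + c^2)


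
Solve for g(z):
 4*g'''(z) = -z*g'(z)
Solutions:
 g(z) = C1 + Integral(C2*airyai(-2^(1/3)*z/2) + C3*airybi(-2^(1/3)*z/2), z)


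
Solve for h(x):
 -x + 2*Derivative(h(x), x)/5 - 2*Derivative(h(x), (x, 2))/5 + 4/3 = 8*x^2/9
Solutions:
 h(x) = C1 + C2*exp(x) + 20*x^3/27 + 125*x^2/36 + 65*x/18


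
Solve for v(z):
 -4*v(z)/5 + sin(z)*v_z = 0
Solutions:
 v(z) = C1*(cos(z) - 1)^(2/5)/(cos(z) + 1)^(2/5)


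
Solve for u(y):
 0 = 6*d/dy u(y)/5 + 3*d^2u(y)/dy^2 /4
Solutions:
 u(y) = C1 + C2*exp(-8*y/5)


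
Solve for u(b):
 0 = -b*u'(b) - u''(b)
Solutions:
 u(b) = C1 + C2*erf(sqrt(2)*b/2)


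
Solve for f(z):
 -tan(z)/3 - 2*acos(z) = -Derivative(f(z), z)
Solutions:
 f(z) = C1 + 2*z*acos(z) - 2*sqrt(1 - z^2) - log(cos(z))/3


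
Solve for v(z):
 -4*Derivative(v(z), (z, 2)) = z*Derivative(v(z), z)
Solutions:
 v(z) = C1 + C2*erf(sqrt(2)*z/4)


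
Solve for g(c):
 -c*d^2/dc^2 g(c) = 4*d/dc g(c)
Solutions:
 g(c) = C1 + C2/c^3


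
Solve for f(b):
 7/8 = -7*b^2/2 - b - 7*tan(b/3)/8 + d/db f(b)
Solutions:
 f(b) = C1 + 7*b^3/6 + b^2/2 + 7*b/8 - 21*log(cos(b/3))/8


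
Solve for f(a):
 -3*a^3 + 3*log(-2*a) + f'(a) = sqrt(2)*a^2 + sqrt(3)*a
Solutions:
 f(a) = C1 + 3*a^4/4 + sqrt(2)*a^3/3 + sqrt(3)*a^2/2 - 3*a*log(-a) + 3*a*(1 - log(2))


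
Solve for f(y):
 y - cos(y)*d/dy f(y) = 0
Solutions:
 f(y) = C1 + Integral(y/cos(y), y)


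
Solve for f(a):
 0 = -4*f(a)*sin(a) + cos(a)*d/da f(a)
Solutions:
 f(a) = C1/cos(a)^4


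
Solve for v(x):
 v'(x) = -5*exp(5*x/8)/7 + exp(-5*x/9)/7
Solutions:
 v(x) = C1 - 8*exp(5*x/8)/7 - 9*exp(-5*x/9)/35


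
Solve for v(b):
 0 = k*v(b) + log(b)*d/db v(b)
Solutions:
 v(b) = C1*exp(-k*li(b))


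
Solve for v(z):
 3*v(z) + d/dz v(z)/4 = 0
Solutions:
 v(z) = C1*exp(-12*z)


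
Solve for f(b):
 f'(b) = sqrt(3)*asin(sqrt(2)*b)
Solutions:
 f(b) = C1 + sqrt(3)*(b*asin(sqrt(2)*b) + sqrt(2)*sqrt(1 - 2*b^2)/2)


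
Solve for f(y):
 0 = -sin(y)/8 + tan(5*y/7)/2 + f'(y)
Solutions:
 f(y) = C1 + 7*log(cos(5*y/7))/10 - cos(y)/8


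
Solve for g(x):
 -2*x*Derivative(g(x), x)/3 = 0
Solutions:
 g(x) = C1


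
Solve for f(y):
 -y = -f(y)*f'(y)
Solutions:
 f(y) = -sqrt(C1 + y^2)
 f(y) = sqrt(C1 + y^2)


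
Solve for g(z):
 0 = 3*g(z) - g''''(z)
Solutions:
 g(z) = C1*exp(-3^(1/4)*z) + C2*exp(3^(1/4)*z) + C3*sin(3^(1/4)*z) + C4*cos(3^(1/4)*z)


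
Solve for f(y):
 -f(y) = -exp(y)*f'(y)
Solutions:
 f(y) = C1*exp(-exp(-y))


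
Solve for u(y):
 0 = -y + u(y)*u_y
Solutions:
 u(y) = -sqrt(C1 + y^2)
 u(y) = sqrt(C1 + y^2)


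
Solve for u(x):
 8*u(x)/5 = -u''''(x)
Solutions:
 u(x) = (C1*sin(2^(1/4)*5^(3/4)*x/5) + C2*cos(2^(1/4)*5^(3/4)*x/5))*exp(-2^(1/4)*5^(3/4)*x/5) + (C3*sin(2^(1/4)*5^(3/4)*x/5) + C4*cos(2^(1/4)*5^(3/4)*x/5))*exp(2^(1/4)*5^(3/4)*x/5)


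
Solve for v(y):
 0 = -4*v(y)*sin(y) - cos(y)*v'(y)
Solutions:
 v(y) = C1*cos(y)^4


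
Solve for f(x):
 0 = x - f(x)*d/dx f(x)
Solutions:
 f(x) = -sqrt(C1 + x^2)
 f(x) = sqrt(C1 + x^2)


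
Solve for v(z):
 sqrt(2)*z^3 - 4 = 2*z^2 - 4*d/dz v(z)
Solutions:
 v(z) = C1 - sqrt(2)*z^4/16 + z^3/6 + z


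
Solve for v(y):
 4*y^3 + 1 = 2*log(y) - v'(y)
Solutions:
 v(y) = C1 - y^4 + 2*y*log(y) - 3*y


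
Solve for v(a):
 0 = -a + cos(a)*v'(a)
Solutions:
 v(a) = C1 + Integral(a/cos(a), a)


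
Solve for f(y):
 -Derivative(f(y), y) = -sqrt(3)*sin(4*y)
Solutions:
 f(y) = C1 - sqrt(3)*cos(4*y)/4


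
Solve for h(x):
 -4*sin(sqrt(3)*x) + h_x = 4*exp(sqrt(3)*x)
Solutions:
 h(x) = C1 + 4*sqrt(3)*exp(sqrt(3)*x)/3 - 4*sqrt(3)*cos(sqrt(3)*x)/3


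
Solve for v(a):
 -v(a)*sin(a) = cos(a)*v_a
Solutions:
 v(a) = C1*cos(a)


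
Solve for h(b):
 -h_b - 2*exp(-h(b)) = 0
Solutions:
 h(b) = log(C1 - 2*b)


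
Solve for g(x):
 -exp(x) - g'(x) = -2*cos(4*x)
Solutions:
 g(x) = C1 - exp(x) + sin(4*x)/2


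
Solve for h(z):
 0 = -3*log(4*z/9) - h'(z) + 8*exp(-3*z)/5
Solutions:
 h(z) = C1 - 3*z*log(z) + 3*z*(-2*log(2) + 1 + 2*log(3)) - 8*exp(-3*z)/15


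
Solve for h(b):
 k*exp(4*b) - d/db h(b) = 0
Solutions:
 h(b) = C1 + k*exp(4*b)/4


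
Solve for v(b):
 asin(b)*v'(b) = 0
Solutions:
 v(b) = C1


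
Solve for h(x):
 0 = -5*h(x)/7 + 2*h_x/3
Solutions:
 h(x) = C1*exp(15*x/14)


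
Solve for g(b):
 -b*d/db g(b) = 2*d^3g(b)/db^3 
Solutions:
 g(b) = C1 + Integral(C2*airyai(-2^(2/3)*b/2) + C3*airybi(-2^(2/3)*b/2), b)


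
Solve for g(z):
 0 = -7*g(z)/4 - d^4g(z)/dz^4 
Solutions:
 g(z) = (C1*sin(7^(1/4)*z/2) + C2*cos(7^(1/4)*z/2))*exp(-7^(1/4)*z/2) + (C3*sin(7^(1/4)*z/2) + C4*cos(7^(1/4)*z/2))*exp(7^(1/4)*z/2)


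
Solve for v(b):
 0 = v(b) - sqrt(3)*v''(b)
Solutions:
 v(b) = C1*exp(-3^(3/4)*b/3) + C2*exp(3^(3/4)*b/3)


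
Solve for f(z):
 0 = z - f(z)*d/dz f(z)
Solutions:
 f(z) = -sqrt(C1 + z^2)
 f(z) = sqrt(C1 + z^2)


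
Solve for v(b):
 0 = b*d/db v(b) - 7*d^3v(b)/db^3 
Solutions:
 v(b) = C1 + Integral(C2*airyai(7^(2/3)*b/7) + C3*airybi(7^(2/3)*b/7), b)


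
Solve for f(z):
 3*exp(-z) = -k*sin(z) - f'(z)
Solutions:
 f(z) = C1 + k*cos(z) + 3*exp(-z)


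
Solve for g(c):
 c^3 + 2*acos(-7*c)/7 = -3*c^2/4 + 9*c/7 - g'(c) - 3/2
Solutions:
 g(c) = C1 - c^4/4 - c^3/4 + 9*c^2/14 - 2*c*acos(-7*c)/7 - 3*c/2 - 2*sqrt(1 - 49*c^2)/49
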